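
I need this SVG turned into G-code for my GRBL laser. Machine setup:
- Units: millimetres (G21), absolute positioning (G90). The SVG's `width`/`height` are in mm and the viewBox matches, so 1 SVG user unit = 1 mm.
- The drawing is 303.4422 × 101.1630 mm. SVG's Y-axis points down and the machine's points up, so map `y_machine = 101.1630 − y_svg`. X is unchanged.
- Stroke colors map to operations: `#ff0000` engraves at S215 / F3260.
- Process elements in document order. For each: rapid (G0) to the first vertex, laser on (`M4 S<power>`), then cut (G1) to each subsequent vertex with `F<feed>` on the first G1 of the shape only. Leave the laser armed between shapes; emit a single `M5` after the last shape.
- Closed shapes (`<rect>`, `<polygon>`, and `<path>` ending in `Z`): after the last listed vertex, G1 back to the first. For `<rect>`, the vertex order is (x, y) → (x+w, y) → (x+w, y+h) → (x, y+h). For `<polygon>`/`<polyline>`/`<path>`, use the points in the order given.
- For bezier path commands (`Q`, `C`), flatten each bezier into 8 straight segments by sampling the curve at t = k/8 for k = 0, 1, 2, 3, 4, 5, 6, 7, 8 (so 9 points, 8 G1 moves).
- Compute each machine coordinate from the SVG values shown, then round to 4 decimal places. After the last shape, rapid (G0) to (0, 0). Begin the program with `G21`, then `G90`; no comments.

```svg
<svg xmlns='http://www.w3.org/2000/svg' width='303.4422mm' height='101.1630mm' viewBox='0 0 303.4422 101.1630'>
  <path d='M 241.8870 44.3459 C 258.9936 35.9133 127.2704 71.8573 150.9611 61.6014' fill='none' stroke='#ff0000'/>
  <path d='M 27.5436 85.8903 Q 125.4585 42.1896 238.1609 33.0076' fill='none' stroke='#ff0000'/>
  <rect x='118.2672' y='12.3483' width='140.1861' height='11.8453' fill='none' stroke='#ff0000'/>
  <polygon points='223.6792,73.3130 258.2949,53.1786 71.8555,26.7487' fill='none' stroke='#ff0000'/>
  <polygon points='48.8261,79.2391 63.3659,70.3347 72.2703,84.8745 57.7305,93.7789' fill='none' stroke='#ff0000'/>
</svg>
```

G21
G90
G0 X241.8870 Y56.8171
M4 S215
G1 X241.9198 Y58.0761 F3260
G1 X231.5652 Y56.2362
G1 X214.3885 Y52.3589
G1 X193.9550 Y47.5056
G1 X173.8302 Y42.7378
G1 X157.5794 Y39.1169
G1 X148.7679 Y37.7044
G1 X150.9611 Y39.5616
G0 X27.5436 Y15.2727
M4 S215
G1 X52.2534 Y25.6585 F3260
G1 X77.4253 Y34.9656
G1 X103.0593 Y43.1940
G1 X129.1554 Y50.3437
G1 X155.7136 Y56.4147
G1 X182.7339 Y61.4070
G1 X210.2164 Y65.3205
G1 X238.1609 Y68.1554
G0 X118.2672 Y88.8147
M4 S215
G1 X258.4533 Y88.8147 F3260
G1 X258.4533 Y76.9694
G1 X118.2672 Y76.9694
G1 X118.2672 Y88.8147
G0 X223.6792 Y27.8500
M4 S215
G1 X258.2949 Y47.9844 F3260
G1 X71.8555 Y74.4143
G1 X223.6792 Y27.8500
G0 X48.8261 Y21.9239
M4 S215
G1 X63.3659 Y30.8283 F3260
G1 X72.2703 Y16.2885
G1 X57.7305 Y7.3841
G1 X48.8261 Y21.9239
M5
G0 X0.0000 Y0.0000

1 u = 1 mm; y_m = 101.1630 − y.

[1] `<path>` cubic bezier, #ff0000→engrave S215 F3260: (241.8870,56.8171) → (241.9198,58.0761) → (231.5652,56.2362) → (214.3885,52.3589) → (193.9550,47.5056) → (173.8302,42.7378) → (157.5794,39.1169) → (148.7679,37.7044) → (150.9611,39.5616)

[2] `<path>` quadratic bezier, #ff0000→engrave S215 F3260: (27.5436,15.2727) → (52.2534,25.6585) → (77.4253,34.9656) → (103.0593,43.1940) → (129.1554,50.3437) → (155.7136,56.4147) → (182.7339,61.4070) → (210.2164,65.3205) → (238.1609,68.1554)

[3] `<rect>` rectangle, #ff0000→engrave S215 F3260: (118.2672,88.8147) → (258.4533,88.8147) → (258.4533,76.9694) → (118.2672,76.9694) → (118.2672,88.8147) (closed)

[4] `<polygon>` closed polygon, #ff0000→engrave S215 F3260: (223.6792,27.8500) → (258.2949,47.9844) → (71.8555,74.4143) → (223.6792,27.8500) (closed)

[5] `<polygon>` regular polygon, #ff0000→engrave S215 F3260: (48.8261,21.9239) → (63.3659,30.8283) → (72.2703,16.2885) → (57.7305,7.3841) → (48.8261,21.9239) (closed)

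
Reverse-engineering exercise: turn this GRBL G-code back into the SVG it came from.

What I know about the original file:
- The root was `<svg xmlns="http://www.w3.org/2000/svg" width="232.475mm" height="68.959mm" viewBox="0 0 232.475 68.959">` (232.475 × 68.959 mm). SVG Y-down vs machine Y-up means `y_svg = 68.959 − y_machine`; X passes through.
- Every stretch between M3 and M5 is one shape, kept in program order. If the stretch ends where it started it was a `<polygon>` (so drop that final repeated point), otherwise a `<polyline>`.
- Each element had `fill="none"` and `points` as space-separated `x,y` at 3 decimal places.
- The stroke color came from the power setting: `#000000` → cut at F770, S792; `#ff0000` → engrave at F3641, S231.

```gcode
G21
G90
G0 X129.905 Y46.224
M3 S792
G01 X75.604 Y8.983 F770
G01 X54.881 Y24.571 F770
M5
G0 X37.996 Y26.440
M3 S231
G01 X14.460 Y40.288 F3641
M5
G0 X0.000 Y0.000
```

<svg xmlns="http://www.w3.org/2000/svg" width="232.475mm" height="68.959mm" viewBox="0 0 232.475 68.959">
  <polyline points="129.905,22.735 75.604,59.976 54.881,44.388" fill="none" stroke="#000000"/>
  <polyline points="37.996,42.519 14.460,28.671" fill="none" stroke="#ff0000"/>
</svg>

Each laser-on run becomes one SVG element. Flip Y back into SVG space with y_svg = 68.959 − y_machine.

Run 1: the run's S792 means `#000000` (cut). The run is open, so emit a `<polyline>` with points (Y-flipped): 129.905,22.735 75.604,59.976 54.881,44.388.

Run 2: power S231 maps to stroke `#ff0000` (engrave). The run is open, so emit a `<polyline>` with points (Y-flipped): 37.996,42.519 14.460,28.671.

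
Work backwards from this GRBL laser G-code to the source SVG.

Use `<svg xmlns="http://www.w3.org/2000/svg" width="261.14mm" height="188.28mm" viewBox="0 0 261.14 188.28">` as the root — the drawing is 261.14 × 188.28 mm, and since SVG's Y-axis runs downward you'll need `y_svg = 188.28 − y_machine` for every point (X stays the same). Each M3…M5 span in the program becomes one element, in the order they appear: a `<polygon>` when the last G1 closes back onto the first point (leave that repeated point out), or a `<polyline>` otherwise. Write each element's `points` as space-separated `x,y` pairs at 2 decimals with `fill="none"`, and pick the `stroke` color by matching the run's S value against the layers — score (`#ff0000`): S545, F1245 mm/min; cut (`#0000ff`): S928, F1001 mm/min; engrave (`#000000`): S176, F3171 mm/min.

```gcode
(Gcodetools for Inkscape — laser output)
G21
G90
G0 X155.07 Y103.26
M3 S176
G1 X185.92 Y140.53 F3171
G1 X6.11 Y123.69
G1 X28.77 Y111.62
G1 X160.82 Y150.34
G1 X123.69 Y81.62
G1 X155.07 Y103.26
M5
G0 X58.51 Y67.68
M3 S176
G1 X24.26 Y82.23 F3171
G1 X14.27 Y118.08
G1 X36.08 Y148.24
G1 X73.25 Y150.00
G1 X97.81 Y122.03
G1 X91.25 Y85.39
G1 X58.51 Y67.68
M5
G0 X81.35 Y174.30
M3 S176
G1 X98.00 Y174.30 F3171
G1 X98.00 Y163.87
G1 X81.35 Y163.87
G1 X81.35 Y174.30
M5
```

<svg xmlns="http://www.w3.org/2000/svg" width="261.14mm" height="188.28mm" viewBox="0 0 261.14 188.28">
  <polygon points="155.07,85.02 185.92,47.75 6.11,64.59 28.77,76.66 160.82,37.94 123.69,106.66" fill="none" stroke="#000000"/>
  <polygon points="58.51,120.60 24.26,106.05 14.27,70.20 36.08,40.04 73.25,38.28 97.81,66.25 91.25,102.89" fill="none" stroke="#000000"/>
  <polygon points="81.35,13.98 98.00,13.98 98.00,24.41 81.35,24.41" fill="none" stroke="#000000"/>
</svg>

y_svg = 188.28 − y_m. Every run uses S176, so all elements get stroke `#000000` (engrave).

[1] closed run; points: 155.07,85.02 185.92,47.75 6.11,64.59 28.77,76.66 160.82,37.94 123.69,106.66

[2] closed run; points: 58.51,120.60 24.26,106.05 14.27,70.20 36.08,40.04 73.25,38.28 97.81,66.25 91.25,102.89

[3] closed run; points: 81.35,13.98 98.00,13.98 98.00,24.41 81.35,24.41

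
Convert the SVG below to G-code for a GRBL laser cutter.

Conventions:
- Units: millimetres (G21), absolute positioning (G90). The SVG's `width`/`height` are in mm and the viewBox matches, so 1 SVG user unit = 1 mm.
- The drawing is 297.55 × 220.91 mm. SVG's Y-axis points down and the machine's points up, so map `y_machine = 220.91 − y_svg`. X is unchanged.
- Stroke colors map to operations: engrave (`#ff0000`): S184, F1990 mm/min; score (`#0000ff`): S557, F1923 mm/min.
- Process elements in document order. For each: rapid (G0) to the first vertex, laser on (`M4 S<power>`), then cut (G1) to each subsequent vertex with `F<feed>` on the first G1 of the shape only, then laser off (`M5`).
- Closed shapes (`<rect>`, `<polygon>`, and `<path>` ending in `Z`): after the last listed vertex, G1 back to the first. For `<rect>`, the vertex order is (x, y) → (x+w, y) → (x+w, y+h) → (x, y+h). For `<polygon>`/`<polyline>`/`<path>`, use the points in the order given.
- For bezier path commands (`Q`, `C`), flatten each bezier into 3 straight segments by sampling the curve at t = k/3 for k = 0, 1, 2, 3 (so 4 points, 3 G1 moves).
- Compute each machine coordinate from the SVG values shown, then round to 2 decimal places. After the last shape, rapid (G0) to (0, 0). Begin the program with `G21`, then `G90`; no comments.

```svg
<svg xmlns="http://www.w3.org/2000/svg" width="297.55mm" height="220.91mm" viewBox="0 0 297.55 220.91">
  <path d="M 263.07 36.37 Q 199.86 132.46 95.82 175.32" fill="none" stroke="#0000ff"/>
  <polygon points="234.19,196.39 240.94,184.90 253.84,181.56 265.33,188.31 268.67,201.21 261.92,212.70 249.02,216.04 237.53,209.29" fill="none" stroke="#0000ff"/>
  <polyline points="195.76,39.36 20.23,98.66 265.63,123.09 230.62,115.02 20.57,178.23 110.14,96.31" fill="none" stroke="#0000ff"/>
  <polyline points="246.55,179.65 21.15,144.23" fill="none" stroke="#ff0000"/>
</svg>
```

G21
G90
G0 X263.07 Y184.54
M4 S557
G1 X216.39 Y126.39 F1923
G1 X160.64 Y80.08
G1 X95.82 Y45.59
M5
G0 X234.19 Y24.52
M4 S557
G1 X240.94 Y36.01 F1923
G1 X253.84 Y39.35
G1 X265.33 Y32.60
G1 X268.67 Y19.70
G1 X261.92 Y8.21
G1 X249.02 Y4.87
G1 X237.53 Y11.62
G1 X234.19 Y24.52
M5
G0 X195.76 Y181.55
M4 S557
G1 X20.23 Y122.25 F1923
G1 X265.63 Y97.82
G1 X230.62 Y105.89
G1 X20.57 Y42.68
G1 X110.14 Y124.60
M5
G0 X246.55 Y41.26
M4 S184
G1 X21.15 Y76.68 F1990
M5
G0 X0.00 Y0.00

Since the viewBox matches the mm dimensions, user units are millimetres directly. The only transform is the Y-flip y_m = 220.91 − y_svg.

Shape 1 is a quadratic bezier drawn with `<path>`. Its stroke #0000ff means score at S557, F1923. After flipping Y the toolpath is (263.07,184.54) → (216.39,126.39) → (160.64,80.08) → (95.82,45.59).

Shape 2 is a regular polygon drawn with `<polygon>`. Its stroke #0000ff means score at S557, F1923. After flipping Y the toolpath is (234.19,24.52) → (240.94,36.01) → (253.84,39.35) → (265.33,32.60) → (268.67,19.70) → (261.92,8.21) → (249.02,4.87) → (237.53,11.62) → (234.19,24.52), returning to the start.

Shape 3 is a open polyline drawn with `<polyline>`. Its stroke #0000ff means score at S557, F1923. After flipping Y the toolpath is (195.76,181.55) → (20.23,122.25) → (265.63,97.82) → (230.62,105.89) → (20.57,42.68) → (110.14,124.60).

Shape 4 is a line segment drawn with `<polyline>`. Its stroke #ff0000 means engrave at S184, F1990. After flipping Y the toolpath is (246.55,41.26) → (21.15,76.68).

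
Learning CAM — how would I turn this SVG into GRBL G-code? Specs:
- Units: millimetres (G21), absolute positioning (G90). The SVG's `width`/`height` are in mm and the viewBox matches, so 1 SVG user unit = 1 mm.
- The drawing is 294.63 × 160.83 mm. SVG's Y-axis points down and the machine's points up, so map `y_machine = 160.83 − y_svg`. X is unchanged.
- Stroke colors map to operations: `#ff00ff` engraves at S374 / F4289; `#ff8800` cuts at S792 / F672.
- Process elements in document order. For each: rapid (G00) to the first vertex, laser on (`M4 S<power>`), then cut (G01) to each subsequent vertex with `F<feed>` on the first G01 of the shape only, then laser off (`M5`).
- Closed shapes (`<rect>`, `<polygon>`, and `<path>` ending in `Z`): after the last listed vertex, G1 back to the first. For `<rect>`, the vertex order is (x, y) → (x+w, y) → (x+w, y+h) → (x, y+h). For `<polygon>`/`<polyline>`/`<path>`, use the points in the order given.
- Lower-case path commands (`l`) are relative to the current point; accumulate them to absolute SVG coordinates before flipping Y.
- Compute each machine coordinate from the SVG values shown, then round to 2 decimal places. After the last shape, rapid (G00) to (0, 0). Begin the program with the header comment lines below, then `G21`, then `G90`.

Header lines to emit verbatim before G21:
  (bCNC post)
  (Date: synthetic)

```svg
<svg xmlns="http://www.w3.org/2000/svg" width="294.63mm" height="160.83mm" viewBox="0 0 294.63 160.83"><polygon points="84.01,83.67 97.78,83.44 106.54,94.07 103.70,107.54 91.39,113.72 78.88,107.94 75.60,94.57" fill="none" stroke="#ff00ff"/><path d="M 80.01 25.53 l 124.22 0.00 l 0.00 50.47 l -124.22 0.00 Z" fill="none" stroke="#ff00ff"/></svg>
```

(bCNC post)
(Date: synthetic)
G21
G90
G00 X84.01 Y77.16
M4 S374
G01 X97.78 Y77.39 F4289
G01 X106.54 Y66.76
G01 X103.70 Y53.29
G01 X91.39 Y47.11
G01 X78.88 Y52.89
G01 X75.60 Y66.26
G01 X84.01 Y77.16
M5
G00 X80.01 Y135.30
M4 S374
G01 X204.23 Y135.30 F4289
G01 X204.23 Y84.83
G01 X80.01 Y84.83
G01 X80.01 Y135.30
M5
G00 X0.00 Y0.00

Since the viewBox matches the mm dimensions, user units are millimetres directly. The only transform is the Y-flip y_m = 160.83 − y_svg.

Shape 1 is a regular polygon drawn with `<polygon>`. Its stroke #ff00ff means engrave at S374, F4289. After flipping Y the toolpath is (84.01,77.16) → (97.78,77.39) → (106.54,66.76) → (103.70,53.29) → (91.39,47.11) → (78.88,52.89) → (75.60,66.26) → (84.01,77.16), returning to the start.

Shape 2 is a rectangle drawn with `<path>`. Its stroke #ff00ff means engrave at S374, F4289. After flipping Y the toolpath is (80.01,135.30) → (204.23,135.30) → (204.23,84.83) → (80.01,84.83) → (80.01,135.30), returning to the start.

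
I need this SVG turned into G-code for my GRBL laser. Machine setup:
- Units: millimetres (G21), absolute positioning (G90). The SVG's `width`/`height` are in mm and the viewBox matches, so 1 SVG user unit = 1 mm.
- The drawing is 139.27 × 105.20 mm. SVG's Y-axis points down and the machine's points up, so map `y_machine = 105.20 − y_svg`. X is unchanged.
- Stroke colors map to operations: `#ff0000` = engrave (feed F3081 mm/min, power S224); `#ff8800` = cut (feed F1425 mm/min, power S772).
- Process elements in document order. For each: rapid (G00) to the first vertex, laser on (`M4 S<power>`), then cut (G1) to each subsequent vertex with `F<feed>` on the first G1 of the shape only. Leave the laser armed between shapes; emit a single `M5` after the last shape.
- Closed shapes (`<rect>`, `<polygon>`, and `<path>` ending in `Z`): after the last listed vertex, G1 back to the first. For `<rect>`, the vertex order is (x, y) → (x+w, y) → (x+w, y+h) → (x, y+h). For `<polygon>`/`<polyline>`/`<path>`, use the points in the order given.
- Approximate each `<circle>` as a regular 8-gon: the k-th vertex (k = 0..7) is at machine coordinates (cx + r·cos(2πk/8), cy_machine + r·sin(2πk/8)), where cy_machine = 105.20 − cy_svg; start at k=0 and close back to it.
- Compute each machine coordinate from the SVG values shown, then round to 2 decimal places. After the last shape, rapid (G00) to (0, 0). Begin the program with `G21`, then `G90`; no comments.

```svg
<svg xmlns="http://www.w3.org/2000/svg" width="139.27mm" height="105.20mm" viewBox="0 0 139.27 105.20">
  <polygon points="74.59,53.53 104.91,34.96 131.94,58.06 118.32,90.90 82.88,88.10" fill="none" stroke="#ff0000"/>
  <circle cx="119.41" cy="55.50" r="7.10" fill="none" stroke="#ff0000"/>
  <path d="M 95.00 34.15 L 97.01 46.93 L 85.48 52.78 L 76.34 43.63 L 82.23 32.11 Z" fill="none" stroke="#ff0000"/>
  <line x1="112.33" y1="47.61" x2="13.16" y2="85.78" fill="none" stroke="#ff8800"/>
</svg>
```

G21
G90
G00 X74.59 Y51.67
M4 S224
G1 X104.91 Y70.24 F3081
G1 X131.94 Y47.14
G1 X118.32 Y14.30
G1 X82.88 Y17.10
G1 X74.59 Y51.67
G00 X126.51 Y49.70
M4 S224
G1 X124.43 Y54.72 F3081
G1 X119.41 Y56.80
G1 X114.39 Y54.72
G1 X112.31 Y49.70
G1 X114.39 Y44.68
G1 X119.41 Y42.60
G1 X124.43 Y44.68
G1 X126.51 Y49.70
G00 X95.00 Y71.05
M4 S224
G1 X97.01 Y58.27 F3081
G1 X85.48 Y52.42
G1 X76.34 Y61.57
G1 X82.23 Y73.09
G1 X95.00 Y71.05
G00 X112.33 Y57.59
M4 S772
G1 X13.16 Y19.42 F1425
M5
G00 X0.00 Y0.00

viewBox `0 0 139.27 105.20` with mm width/height → 1 unit = 1 mm. Flip: y_m = 105.20 − y_svg.

**Shape 1** — `<polygon>` regular polygon, stroke `#ff0000` → engrave (S224, F3081). Machine vertices: (74.59,51.67) → (104.91,70.24) → (131.94,47.14) → (118.32,14.30) → (82.88,17.10) → (74.59,51.67). Closed: final G1 returns to the first vertex.

**Shape 2** — `<circle>` circle, stroke `#ff0000` → engrave (S224, F3081). Machine vertices: (126.51,49.70) → (124.43,54.72) → (119.41,56.80) → (114.39,54.72) → (112.31,49.70) → (114.39,44.68) → (119.41,42.60) → (124.43,44.68) → (126.51,49.70). Closed: final G1 returns to the first vertex.

**Shape 3** — `<path>` regular polygon, stroke `#ff0000` → engrave (S224, F3081). Machine vertices: (95.00,71.05) → (97.01,58.27) → (85.48,52.42) → (76.34,61.57) → (82.23,73.09) → (95.00,71.05). Closed: final G1 returns to the first vertex.

**Shape 4** — `<line>` line segment, stroke `#ff8800` → cut (S772, F1425). Machine vertices: (112.33,57.59) → (13.16,19.42). Open path.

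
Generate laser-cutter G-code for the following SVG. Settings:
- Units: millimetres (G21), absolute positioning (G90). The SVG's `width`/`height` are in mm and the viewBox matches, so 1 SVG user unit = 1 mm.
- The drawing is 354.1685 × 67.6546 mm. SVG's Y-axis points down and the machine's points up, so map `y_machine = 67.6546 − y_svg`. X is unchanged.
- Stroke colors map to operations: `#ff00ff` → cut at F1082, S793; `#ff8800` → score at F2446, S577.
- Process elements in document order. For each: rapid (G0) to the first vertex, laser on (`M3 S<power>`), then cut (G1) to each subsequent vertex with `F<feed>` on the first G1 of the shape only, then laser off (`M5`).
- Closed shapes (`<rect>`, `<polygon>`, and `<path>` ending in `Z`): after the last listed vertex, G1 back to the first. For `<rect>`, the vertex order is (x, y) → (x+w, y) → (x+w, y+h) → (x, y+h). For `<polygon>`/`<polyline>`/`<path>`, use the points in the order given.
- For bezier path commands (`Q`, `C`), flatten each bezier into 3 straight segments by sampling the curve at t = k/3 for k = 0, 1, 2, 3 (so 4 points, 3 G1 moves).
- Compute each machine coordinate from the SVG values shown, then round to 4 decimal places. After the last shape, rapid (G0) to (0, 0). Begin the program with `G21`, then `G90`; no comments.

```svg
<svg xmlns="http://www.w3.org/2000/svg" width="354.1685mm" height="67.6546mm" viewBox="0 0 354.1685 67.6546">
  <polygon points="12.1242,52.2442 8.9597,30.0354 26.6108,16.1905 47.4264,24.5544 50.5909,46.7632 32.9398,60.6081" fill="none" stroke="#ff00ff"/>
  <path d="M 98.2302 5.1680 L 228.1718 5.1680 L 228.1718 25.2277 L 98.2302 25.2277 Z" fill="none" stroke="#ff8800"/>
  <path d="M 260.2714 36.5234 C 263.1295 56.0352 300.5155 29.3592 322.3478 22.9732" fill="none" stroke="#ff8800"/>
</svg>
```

viewBox `0 0 354.1685 67.6546` with mm width/height → 1 unit = 1 mm. Flip: y_m = 67.6546 − y_svg.

**Shape 1** — `<polygon>` regular polygon, stroke `#ff00ff` → cut (S793, F1082). Machine vertices: (12.1242,15.4104) → (8.9597,37.6192) → (26.6108,51.4641) → (47.4264,43.1002) → (50.5909,20.8914) → (32.9398,7.0465) → (12.1242,15.4104). Closed: final G1 returns to the first vertex.

**Shape 2** — `<path>` rectangle, stroke `#ff8800` → score (S577, F2446). Machine vertices: (98.2302,62.4866) → (228.1718,62.4866) → (228.1718,42.4269) → (98.2302,42.4269) → (98.2302,62.4866). Closed: final G1 returns to the first vertex.

**Shape 3** — `<path>` cubic bezier, stroke `#ff8800` → score (S577, F2446). Control points (SVG): P0=(260.2714,36.5234), P1=(263.1295,56.0352), P2=(300.5155,29.3592), P3=(322.3478,22.9732); sampled at t=k/3. Machine vertices: (260.2714,31.1312) → (272.7839,24.5532) → (297.1858,33.9942) → (322.3478,44.6814). Open path.

G21
G90
G0 X12.1242 Y15.4104
M3 S793
G1 X8.9597 Y37.6192 F1082
G1 X26.6108 Y51.4641
G1 X47.4264 Y43.1002
G1 X50.5909 Y20.8914
G1 X32.9398 Y7.0465
G1 X12.1242 Y15.4104
M5
G0 X98.2302 Y62.4866
M3 S577
G1 X228.1718 Y62.4866 F2446
G1 X228.1718 Y42.4269
G1 X98.2302 Y42.4269
G1 X98.2302 Y62.4866
M5
G0 X260.2714 Y31.1312
M3 S577
G1 X272.7839 Y24.5532 F2446
G1 X297.1858 Y33.9942
G1 X322.3478 Y44.6814
M5
G0 X0.0000 Y0.0000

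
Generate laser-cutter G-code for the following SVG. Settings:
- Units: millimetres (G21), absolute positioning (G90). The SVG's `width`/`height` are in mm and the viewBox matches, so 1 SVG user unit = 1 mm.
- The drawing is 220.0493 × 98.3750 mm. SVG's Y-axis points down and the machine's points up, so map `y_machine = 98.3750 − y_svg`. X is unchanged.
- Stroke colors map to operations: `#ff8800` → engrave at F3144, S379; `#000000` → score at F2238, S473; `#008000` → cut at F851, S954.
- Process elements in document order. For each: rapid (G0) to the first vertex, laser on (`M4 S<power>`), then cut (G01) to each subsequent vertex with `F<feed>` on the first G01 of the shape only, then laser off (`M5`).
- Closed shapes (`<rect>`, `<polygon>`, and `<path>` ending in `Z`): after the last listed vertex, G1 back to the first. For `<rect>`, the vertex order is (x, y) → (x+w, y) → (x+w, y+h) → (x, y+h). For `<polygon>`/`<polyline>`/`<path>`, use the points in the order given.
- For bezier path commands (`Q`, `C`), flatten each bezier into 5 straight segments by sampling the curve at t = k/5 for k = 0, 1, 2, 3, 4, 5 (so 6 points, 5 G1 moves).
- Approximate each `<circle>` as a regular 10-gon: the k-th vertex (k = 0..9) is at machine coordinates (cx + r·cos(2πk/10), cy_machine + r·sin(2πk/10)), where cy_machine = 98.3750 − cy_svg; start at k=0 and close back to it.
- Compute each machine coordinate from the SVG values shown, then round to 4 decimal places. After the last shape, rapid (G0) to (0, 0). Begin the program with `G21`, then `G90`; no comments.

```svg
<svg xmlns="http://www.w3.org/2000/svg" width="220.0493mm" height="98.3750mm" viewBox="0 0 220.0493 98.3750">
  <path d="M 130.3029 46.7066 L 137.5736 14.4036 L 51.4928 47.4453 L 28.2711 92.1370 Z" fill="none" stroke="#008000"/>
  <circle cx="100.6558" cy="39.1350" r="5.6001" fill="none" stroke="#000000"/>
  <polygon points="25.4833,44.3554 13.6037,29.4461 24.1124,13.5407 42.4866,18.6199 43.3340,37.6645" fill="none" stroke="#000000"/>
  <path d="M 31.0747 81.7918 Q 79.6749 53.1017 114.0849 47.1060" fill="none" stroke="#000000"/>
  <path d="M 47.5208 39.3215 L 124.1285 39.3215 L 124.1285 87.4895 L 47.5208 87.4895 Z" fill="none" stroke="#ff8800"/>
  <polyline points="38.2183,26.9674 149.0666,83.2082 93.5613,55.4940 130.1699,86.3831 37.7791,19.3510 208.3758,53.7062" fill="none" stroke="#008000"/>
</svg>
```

G21
G90
G0 X130.3029 Y51.6684
M4 S954
G01 X137.5736 Y83.9714 F851
G01 X51.4928 Y50.9297
G01 X28.2711 Y6.2380
G01 X130.3029 Y51.6684
M5
G0 X106.2559 Y59.2400
M4 S473
G01 X105.1864 Y62.5317 F2238
G01 X102.3863 Y64.5660
G01 X98.9253 Y64.5660
G01 X96.1252 Y62.5317
G01 X95.0557 Y59.2400
G01 X96.1252 Y55.9483
G01 X98.9253 Y53.9140
G01 X102.3863 Y53.9140
G01 X105.1864 Y55.9483
G01 X106.2559 Y59.2400
M5
G0 X25.4833 Y54.0196
M4 S473
G01 X13.6037 Y68.9289 F2238
G01 X24.1124 Y84.8343
G01 X42.4866 Y79.7551
G01 X43.3340 Y60.7105
G01 X25.4833 Y54.0196
M5
G0 X31.0747 Y16.5832
M4 S473
G01 X49.9472 Y27.1515 F2238
G01 X67.6844 Y35.9042
G01 X84.2865 Y42.8413
G01 X99.7533 Y47.9629
G01 X114.0849 Y51.2690
M5
G0 X47.5208 Y59.0535
M4 S379
G01 X124.1285 Y59.0535 F3144
G01 X124.1285 Y10.8855
G01 X47.5208 Y10.8855
G01 X47.5208 Y59.0535
M5
G0 X38.2183 Y71.4076
M4 S954
G01 X149.0666 Y15.1668 F851
G01 X93.5613 Y42.8810
G01 X130.1699 Y11.9919
G01 X37.7791 Y79.0240
G01 X208.3758 Y44.6688
M5
G0 X0.0000 Y0.0000

1 u = 1 mm; y_m = 98.3750 − y.

[1] `<path>` closed polygon, #008000→cut S954 F851: (130.3029,51.6684) → (137.5736,83.9714) → (51.4928,50.9297) → (28.2711,6.2380) → (130.3029,51.6684) (closed)

[2] `<circle>` circle, #000000→score S473 F2238: (106.2559,59.2400) → (105.1864,62.5317) → (102.3863,64.5660) → (98.9253,64.5660) → (96.1252,62.5317) → (95.0557,59.2400) → (96.1252,55.9483) → (98.9253,53.9140) → (102.3863,53.9140) → (105.1864,55.9483) → (106.2559,59.2400) (closed)

[3] `<polygon>` regular polygon, #000000→score S473 F2238: (25.4833,54.0196) → (13.6037,68.9289) → (24.1124,84.8343) → (42.4866,79.7551) → (43.3340,60.7105) → (25.4833,54.0196) (closed)

[4] `<path>` quadratic bezier, #000000→score S473 F2238: (31.0747,16.5832) → (49.9472,27.1515) → (67.6844,35.9042) → (84.2865,42.8413) → (99.7533,47.9629) → (114.0849,51.2690)

[5] `<path>` rectangle, #ff8800→engrave S379 F3144: (47.5208,59.0535) → (124.1285,59.0535) → (124.1285,10.8855) → (47.5208,10.8855) → (47.5208,59.0535) (closed)

[6] `<polyline>` open polyline, #008000→cut S954 F851: (38.2183,71.4076) → (149.0666,15.1668) → (93.5613,42.8810) → (130.1699,11.9919) → (37.7791,79.0240) → (208.3758,44.6688)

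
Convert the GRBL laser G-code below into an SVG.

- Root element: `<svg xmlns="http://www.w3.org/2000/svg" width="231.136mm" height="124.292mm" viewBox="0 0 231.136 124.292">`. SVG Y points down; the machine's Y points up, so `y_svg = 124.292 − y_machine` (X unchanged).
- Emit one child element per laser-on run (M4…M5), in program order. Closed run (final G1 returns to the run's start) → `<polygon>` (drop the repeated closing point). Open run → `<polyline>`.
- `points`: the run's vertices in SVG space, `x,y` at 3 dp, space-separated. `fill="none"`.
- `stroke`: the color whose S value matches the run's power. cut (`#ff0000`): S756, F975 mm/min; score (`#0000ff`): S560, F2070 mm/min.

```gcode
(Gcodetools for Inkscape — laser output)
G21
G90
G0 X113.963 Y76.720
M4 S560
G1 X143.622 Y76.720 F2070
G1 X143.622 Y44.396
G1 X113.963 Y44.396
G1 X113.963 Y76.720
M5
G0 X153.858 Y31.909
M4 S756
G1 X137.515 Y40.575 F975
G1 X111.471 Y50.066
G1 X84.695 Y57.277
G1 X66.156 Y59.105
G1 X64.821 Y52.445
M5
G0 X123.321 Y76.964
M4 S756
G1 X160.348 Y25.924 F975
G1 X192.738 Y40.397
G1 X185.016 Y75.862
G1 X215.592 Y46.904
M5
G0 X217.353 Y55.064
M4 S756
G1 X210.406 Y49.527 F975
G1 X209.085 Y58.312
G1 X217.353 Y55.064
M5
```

<svg xmlns="http://www.w3.org/2000/svg" width="231.136mm" height="124.292mm" viewBox="0 0 231.136 124.292">
  <polygon points="113.963,47.572 143.622,47.572 143.622,79.896 113.963,79.896" fill="none" stroke="#0000ff"/>
  <polyline points="153.858,92.383 137.515,83.717 111.471,74.226 84.695,67.015 66.156,65.187 64.821,71.847" fill="none" stroke="#ff0000"/>
  <polyline points="123.321,47.328 160.348,98.368 192.738,83.895 185.016,48.430 215.592,77.388" fill="none" stroke="#ff0000"/>
  <polygon points="217.353,69.228 210.406,74.765 209.085,65.980" fill="none" stroke="#ff0000"/>
</svg>

Each laser-on run becomes one SVG element. Flip Y back into SVG space with y_svg = 124.292 − y_machine.

Run 1: power S560 maps to stroke `#0000ff` (score). The run returns to its start, so emit a `<polygon>` with points (Y-flipped): 113.963,47.572 143.622,47.572 143.622,79.896 113.963,79.896.

Run 2: S756 ⇒ cut layer `#ff0000`. The run is open, so emit a `<polyline>` with points (Y-flipped): 153.858,92.383 137.515,83.717 111.471,74.226 84.695,67.015 66.156,65.187 64.821,71.847.

Run 3: the run's S756 means `#ff0000` (cut). The run is open, so emit a `<polyline>` with points (Y-flipped): 123.321,47.328 160.348,98.368 192.738,83.895 185.016,48.430 215.592,77.388.

Run 4: the run's S756 means `#ff0000` (cut). The run returns to its start, so emit a `<polygon>` with points (Y-flipped): 217.353,69.228 210.406,74.765 209.085,65.980.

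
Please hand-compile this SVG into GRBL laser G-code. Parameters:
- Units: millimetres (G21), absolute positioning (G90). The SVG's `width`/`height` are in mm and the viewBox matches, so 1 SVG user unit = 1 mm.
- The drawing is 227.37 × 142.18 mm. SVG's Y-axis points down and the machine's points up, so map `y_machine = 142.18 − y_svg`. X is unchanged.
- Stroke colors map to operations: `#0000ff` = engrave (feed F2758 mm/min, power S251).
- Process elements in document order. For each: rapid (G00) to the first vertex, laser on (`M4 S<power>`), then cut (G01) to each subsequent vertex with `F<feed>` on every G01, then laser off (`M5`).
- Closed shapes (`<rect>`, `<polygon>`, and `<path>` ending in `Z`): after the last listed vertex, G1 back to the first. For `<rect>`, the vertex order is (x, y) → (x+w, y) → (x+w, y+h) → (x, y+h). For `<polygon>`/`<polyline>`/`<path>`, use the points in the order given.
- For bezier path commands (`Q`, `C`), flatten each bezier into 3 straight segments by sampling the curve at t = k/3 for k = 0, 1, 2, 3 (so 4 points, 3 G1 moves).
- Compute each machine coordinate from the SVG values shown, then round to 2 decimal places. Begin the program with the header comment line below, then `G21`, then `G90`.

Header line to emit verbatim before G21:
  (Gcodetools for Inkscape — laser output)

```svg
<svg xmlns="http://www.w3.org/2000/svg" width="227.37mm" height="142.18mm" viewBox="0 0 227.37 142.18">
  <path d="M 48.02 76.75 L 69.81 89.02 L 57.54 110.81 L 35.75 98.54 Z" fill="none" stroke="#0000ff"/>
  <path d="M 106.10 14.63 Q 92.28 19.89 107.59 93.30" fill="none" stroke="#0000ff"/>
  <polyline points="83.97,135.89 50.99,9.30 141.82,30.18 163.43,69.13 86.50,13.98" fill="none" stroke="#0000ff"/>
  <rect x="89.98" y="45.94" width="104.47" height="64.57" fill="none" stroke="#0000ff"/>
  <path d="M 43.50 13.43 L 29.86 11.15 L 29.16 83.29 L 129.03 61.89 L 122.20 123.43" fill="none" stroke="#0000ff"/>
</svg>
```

(Gcodetools for Inkscape — laser output)
G21
G90
G00 X48.02 Y65.43
M4 S251
G01 X69.81 Y53.16 F2758
G01 X57.54 Y31.37 F2758
G01 X35.75 Y43.64 F2758
G01 X48.02 Y65.43 F2758
M5
G00 X106.10 Y127.55
M4 S251
G01 X100.12 Y116.47 F2758
G01 X100.62 Y90.25 F2758
G01 X107.59 Y48.88 F2758
M5
G00 X83.97 Y6.29
M4 S251
G01 X50.99 Y132.88 F2758
G01 X141.82 Y112.00 F2758
G01 X163.43 Y73.05 F2758
G01 X86.50 Y128.20 F2758
M5
G00 X89.98 Y96.24
M4 S251
G01 X194.45 Y96.24 F2758
G01 X194.45 Y31.67 F2758
G01 X89.98 Y31.67 F2758
G01 X89.98 Y96.24 F2758
M5
G00 X43.50 Y128.75
M4 S251
G01 X29.86 Y131.03 F2758
G01 X29.16 Y58.89 F2758
G01 X129.03 Y80.29 F2758
G01 X122.20 Y18.75 F2758
M5

1 u = 1 mm; y_m = 142.18 − y.

[1] `<path>` regular polygon, #0000ff→engrave S251 F2758: (48.02,65.43) → (69.81,53.16) → (57.54,31.37) → (35.75,43.64) → (48.02,65.43) (closed)

[2] `<path>` quadratic bezier, #0000ff→engrave S251 F2758: (106.10,127.55) → (100.12,116.47) → (100.62,90.25) → (107.59,48.88)

[3] `<polyline>` open polyline, #0000ff→engrave S251 F2758: (83.97,6.29) → (50.99,132.88) → (141.82,112.00) → (163.43,73.05) → (86.50,128.20)

[4] `<rect>` rectangle, #0000ff→engrave S251 F2758: (89.98,96.24) → (194.45,96.24) → (194.45,31.67) → (89.98,31.67) → (89.98,96.24) (closed)

[5] `<path>` open polyline, #0000ff→engrave S251 F2758: (43.50,128.75) → (29.86,131.03) → (29.16,58.89) → (129.03,80.29) → (122.20,18.75)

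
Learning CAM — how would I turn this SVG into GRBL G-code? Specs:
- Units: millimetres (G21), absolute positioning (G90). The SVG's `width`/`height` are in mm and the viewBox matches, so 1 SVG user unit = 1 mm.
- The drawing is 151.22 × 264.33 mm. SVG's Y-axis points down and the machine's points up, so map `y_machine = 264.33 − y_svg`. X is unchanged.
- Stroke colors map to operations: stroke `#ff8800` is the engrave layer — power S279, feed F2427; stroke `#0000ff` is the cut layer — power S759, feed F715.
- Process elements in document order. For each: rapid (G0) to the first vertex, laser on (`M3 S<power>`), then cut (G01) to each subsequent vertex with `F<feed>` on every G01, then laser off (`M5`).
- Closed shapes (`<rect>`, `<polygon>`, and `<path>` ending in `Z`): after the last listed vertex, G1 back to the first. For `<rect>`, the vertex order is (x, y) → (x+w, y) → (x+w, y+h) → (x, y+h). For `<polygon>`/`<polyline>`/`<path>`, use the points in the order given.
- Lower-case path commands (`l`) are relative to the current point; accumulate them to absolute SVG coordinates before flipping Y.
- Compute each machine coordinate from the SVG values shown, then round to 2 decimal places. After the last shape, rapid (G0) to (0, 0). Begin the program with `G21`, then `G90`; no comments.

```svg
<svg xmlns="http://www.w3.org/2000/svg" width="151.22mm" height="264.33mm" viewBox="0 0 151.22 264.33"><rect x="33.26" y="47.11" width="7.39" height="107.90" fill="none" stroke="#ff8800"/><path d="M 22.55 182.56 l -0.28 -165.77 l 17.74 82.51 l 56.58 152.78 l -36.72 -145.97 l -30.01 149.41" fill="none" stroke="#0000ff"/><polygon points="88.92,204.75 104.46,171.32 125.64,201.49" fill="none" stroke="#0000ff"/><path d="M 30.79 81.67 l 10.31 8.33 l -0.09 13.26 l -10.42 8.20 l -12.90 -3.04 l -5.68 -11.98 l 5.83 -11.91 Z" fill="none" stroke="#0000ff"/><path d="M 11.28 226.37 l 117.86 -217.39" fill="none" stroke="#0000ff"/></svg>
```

Since the viewBox matches the mm dimensions, user units are millimetres directly. The only transform is the Y-flip y_m = 264.33 − y_svg.

Shape 1 is a rectangle drawn with `<rect>`. Its stroke #ff8800 means engrave at S279, F2427. After flipping Y the toolpath is (33.26,217.22) → (40.65,217.22) → (40.65,109.32) → (33.26,109.32) → (33.26,217.22), returning to the start.

Shape 2 is a open polyline drawn with `<path>`. Its stroke #0000ff means cut at S759, F715. After flipping Y the toolpath is (22.55,81.77) → (22.27,247.54) → (40.01,165.03) → (96.59,12.25) → (59.87,158.22) → (29.86,8.81).

Shape 3 is a regular polygon drawn with `<polygon>`. Its stroke #0000ff means cut at S759, F715. After flipping Y the toolpath is (88.92,59.58) → (104.46,93.01) → (125.64,62.84) → (88.92,59.58), returning to the start.

Shape 4 is a regular polygon drawn with `<path>`. Its stroke #0000ff means cut at S759, F715. After flipping Y the toolpath is (30.79,182.66) → (41.10,174.33) → (41.01,161.07) → (30.59,152.87) → (17.69,155.91) → (12.01,167.89) → (17.84,179.80) → (30.79,182.66), returning to the start.

Shape 5 is a line segment drawn with `<path>`. Its stroke #0000ff means cut at S759, F715. After flipping Y the toolpath is (11.28,37.96) → (129.14,255.35).

G21
G90
G0 X33.26 Y217.22
M3 S279
G01 X40.65 Y217.22 F2427
G01 X40.65 Y109.32 F2427
G01 X33.26 Y109.32 F2427
G01 X33.26 Y217.22 F2427
M5
G0 X22.55 Y81.77
M3 S759
G01 X22.27 Y247.54 F715
G01 X40.01 Y165.03 F715
G01 X96.59 Y12.25 F715
G01 X59.87 Y158.22 F715
G01 X29.86 Y8.81 F715
M5
G0 X88.92 Y59.58
M3 S759
G01 X104.46 Y93.01 F715
G01 X125.64 Y62.84 F715
G01 X88.92 Y59.58 F715
M5
G0 X30.79 Y182.66
M3 S759
G01 X41.10 Y174.33 F715
G01 X41.01 Y161.07 F715
G01 X30.59 Y152.87 F715
G01 X17.69 Y155.91 F715
G01 X12.01 Y167.89 F715
G01 X17.84 Y179.80 F715
G01 X30.79 Y182.66 F715
M5
G0 X11.28 Y37.96
M3 S759
G01 X129.14 Y255.35 F715
M5
G0 X0.00 Y0.00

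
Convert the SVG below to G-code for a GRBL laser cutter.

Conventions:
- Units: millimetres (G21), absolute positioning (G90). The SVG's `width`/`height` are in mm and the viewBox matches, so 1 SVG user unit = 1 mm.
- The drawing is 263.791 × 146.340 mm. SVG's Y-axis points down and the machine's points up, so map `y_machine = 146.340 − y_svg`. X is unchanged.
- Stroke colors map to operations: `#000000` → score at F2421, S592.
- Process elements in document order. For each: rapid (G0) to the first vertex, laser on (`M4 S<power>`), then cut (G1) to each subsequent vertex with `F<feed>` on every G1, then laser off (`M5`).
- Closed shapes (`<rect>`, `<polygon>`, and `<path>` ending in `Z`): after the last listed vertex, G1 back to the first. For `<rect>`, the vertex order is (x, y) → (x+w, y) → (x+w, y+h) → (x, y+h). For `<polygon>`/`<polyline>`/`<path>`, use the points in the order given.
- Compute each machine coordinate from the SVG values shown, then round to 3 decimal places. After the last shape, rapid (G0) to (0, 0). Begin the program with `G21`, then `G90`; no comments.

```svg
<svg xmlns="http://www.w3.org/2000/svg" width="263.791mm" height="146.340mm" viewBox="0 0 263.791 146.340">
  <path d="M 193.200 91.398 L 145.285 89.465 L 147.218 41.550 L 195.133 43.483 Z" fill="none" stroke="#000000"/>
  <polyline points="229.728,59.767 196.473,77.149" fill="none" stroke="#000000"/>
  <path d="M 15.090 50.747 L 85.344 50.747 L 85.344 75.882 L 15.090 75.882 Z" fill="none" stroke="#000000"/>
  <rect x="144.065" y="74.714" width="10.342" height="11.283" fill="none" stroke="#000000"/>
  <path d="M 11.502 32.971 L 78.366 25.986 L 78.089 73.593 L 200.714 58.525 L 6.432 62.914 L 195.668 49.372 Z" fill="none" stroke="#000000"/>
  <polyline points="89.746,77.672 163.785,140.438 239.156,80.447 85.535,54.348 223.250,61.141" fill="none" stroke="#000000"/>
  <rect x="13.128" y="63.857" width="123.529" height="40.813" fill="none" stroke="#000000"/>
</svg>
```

1 u = 1 mm; y_m = 146.340 − y.

[1] `<path>` regular polygon, #000000→score S592 F2421: (193.200,54.942) → (145.285,56.875) → (147.218,104.790) → (195.133,102.857) → (193.200,54.942) (closed)

[2] `<polyline>` line segment, #000000→score S592 F2421: (229.728,86.573) → (196.473,69.191)

[3] `<path>` rectangle, #000000→score S592 F2421: (15.090,95.593) → (85.344,95.593) → (85.344,70.458) → (15.090,70.458) → (15.090,95.593) (closed)

[4] `<rect>` rectangle, #000000→score S592 F2421: (144.065,71.626) → (154.407,71.626) → (154.407,60.343) → (144.065,60.343) → (144.065,71.626) (closed)

[5] `<path>` closed polygon, #000000→score S592 F2421: (11.502,113.369) → (78.366,120.354) → (78.089,72.747) → (200.714,87.815) → (6.432,83.426) → (195.668,96.968) → (11.502,113.369) (closed)

[6] `<polyline>` open polyline, #000000→score S592 F2421: (89.746,68.668) → (163.785,5.902) → (239.156,65.893) → (85.535,91.992) → (223.250,85.199)

[7] `<rect>` rectangle, #000000→score S592 F2421: (13.128,82.483) → (136.657,82.483) → (136.657,41.670) → (13.128,41.670) → (13.128,82.483) (closed)

G21
G90
G0 X193.200 Y54.942
M4 S592
G1 X145.285 Y56.875 F2421
G1 X147.218 Y104.790 F2421
G1 X195.133 Y102.857 F2421
G1 X193.200 Y54.942 F2421
M5
G0 X229.728 Y86.573
M4 S592
G1 X196.473 Y69.191 F2421
M5
G0 X15.090 Y95.593
M4 S592
G1 X85.344 Y95.593 F2421
G1 X85.344 Y70.458 F2421
G1 X15.090 Y70.458 F2421
G1 X15.090 Y95.593 F2421
M5
G0 X144.065 Y71.626
M4 S592
G1 X154.407 Y71.626 F2421
G1 X154.407 Y60.343 F2421
G1 X144.065 Y60.343 F2421
G1 X144.065 Y71.626 F2421
M5
G0 X11.502 Y113.369
M4 S592
G1 X78.366 Y120.354 F2421
G1 X78.089 Y72.747 F2421
G1 X200.714 Y87.815 F2421
G1 X6.432 Y83.426 F2421
G1 X195.668 Y96.968 F2421
G1 X11.502 Y113.369 F2421
M5
G0 X89.746 Y68.668
M4 S592
G1 X163.785 Y5.902 F2421
G1 X239.156 Y65.893 F2421
G1 X85.535 Y91.992 F2421
G1 X223.250 Y85.199 F2421
M5
G0 X13.128 Y82.483
M4 S592
G1 X136.657 Y82.483 F2421
G1 X136.657 Y41.670 F2421
G1 X13.128 Y41.670 F2421
G1 X13.128 Y82.483 F2421
M5
G0 X0.000 Y0.000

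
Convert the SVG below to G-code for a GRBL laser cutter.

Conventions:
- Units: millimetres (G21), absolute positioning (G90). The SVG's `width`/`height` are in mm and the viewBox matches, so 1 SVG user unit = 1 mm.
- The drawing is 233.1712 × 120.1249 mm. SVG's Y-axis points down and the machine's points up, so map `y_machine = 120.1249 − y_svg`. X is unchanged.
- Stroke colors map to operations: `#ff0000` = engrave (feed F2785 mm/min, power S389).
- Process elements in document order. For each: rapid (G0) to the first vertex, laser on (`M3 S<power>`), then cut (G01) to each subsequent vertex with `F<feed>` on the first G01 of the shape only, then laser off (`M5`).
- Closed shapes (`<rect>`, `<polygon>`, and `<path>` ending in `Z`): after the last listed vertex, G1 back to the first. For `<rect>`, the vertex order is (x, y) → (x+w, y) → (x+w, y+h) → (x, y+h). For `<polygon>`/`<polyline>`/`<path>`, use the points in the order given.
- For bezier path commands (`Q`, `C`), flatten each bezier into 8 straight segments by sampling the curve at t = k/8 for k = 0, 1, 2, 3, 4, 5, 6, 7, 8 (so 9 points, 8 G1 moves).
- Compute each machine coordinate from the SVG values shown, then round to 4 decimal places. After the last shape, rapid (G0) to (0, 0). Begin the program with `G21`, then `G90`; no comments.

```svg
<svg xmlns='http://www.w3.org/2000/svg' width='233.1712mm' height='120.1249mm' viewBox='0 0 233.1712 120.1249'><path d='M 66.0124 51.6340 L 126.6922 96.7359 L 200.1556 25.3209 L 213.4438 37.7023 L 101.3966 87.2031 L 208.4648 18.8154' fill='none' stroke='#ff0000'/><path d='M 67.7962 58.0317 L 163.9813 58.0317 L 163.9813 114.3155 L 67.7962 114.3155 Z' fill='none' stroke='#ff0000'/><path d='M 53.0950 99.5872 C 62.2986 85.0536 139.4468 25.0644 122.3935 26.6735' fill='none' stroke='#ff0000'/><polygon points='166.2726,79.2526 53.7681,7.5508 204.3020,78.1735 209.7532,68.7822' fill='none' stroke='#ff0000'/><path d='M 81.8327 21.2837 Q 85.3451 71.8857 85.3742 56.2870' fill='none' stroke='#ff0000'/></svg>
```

G21
G90
G0 X66.0124 Y68.4909
M3 S389
G01 X126.6922 Y23.3890 F2785
G01 X200.1556 Y94.8040
G01 X213.4438 Y82.4226
G01 X101.3966 Y32.9218
G01 X208.4648 Y101.3095
M5
G0 X67.7962 Y62.0932
M3 S389
G01 X163.9813 Y62.0932 F2785
G01 X163.9813 Y5.8094
G01 X67.7962 Y5.8094
G01 X67.7962 Y62.0932
M5
G0 X53.0950 Y20.5377
M3 S389
G01 X59.4146 Y27.9094 F2785
G01 X70.2038 Y38.2881
G01 X83.5625 Y50.4192
G01 X97.5906 Y63.0481
G01 X110.3879 Y74.9203
G01 X120.0542 Y84.7813
G01 X124.6895 Y91.3765
G01 X122.3935 Y93.4514
M5
G0 X166.2726 Y40.8723
M3 S389
G01 X53.7681 Y112.5741 F2785
G01 X204.3020 Y41.9514
G01 X209.7532 Y51.3427
G01 X166.2726 Y40.8723
M5
G0 X81.8327 Y98.8412
M3 S389
G01 X82.6564 Y87.2251 F2785
G01 X83.3712 Y77.6777
G01 X83.9772 Y70.1992
G01 X84.4743 Y64.7894
G01 X84.8625 Y61.4483
G01 X85.1419 Y60.1761
G01 X85.3125 Y60.9726
G01 X85.3742 Y63.8379
M5
G0 X0.0000 Y0.0000

1 u = 1 mm; y_m = 120.1249 − y.

[1] `<path>` open polyline, #ff0000→engrave S389 F2785: (66.0124,68.4909) → (126.6922,23.3890) → (200.1556,94.8040) → (213.4438,82.4226) → (101.3966,32.9218) → (208.4648,101.3095)

[2] `<path>` rectangle, #ff0000→engrave S389 F2785: (67.7962,62.0932) → (163.9813,62.0932) → (163.9813,5.8094) → (67.7962,5.8094) → (67.7962,62.0932) (closed)

[3] `<path>` cubic bezier, #ff0000→engrave S389 F2785: (53.0950,20.5377) → (59.4146,27.9094) → (70.2038,38.2881) → (83.5625,50.4192) → (97.5906,63.0481) → (110.3879,74.9203) → (120.0542,84.7813) → (124.6895,91.3765) → (122.3935,93.4514)

[4] `<polygon>` closed polygon, #ff0000→engrave S389 F2785: (166.2726,40.8723) → (53.7681,112.5741) → (204.3020,41.9514) → (209.7532,51.3427) → (166.2726,40.8723) (closed)

[5] `<path>` quadratic bezier, #ff0000→engrave S389 F2785: (81.8327,98.8412) → (82.6564,87.2251) → (83.3712,77.6777) → (83.9772,70.1992) → (84.4743,64.7894) → (84.8625,61.4483) → (85.1419,60.1761) → (85.3125,60.9726) → (85.3742,63.8379)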